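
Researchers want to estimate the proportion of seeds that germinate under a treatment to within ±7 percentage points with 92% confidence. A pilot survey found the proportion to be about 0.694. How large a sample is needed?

133

For a proportion with margin E = 0.07 at 92% confidence, z = 1.751.
n = p̂(1−p̂)(z/E)² = 0.694 × 0.306 × (1.751/0.07)² = 132.88
Round up: n = 133.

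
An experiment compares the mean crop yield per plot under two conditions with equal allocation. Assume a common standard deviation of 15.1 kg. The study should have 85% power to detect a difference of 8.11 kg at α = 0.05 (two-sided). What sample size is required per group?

63 per group

For two equal groups, n per group = 2·((z_{α/2} + z_β)·σ/δ)².
z_{α/2} = 1.960; z_β = 1.036 (power 85%).
n = 2 × (2.996 × 15.1 / 8.11)² = 2 × 31.12 = 62.24
Round up: n = 63 per group.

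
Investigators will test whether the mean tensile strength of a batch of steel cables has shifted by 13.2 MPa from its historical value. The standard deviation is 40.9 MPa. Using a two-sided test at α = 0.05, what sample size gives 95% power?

n = 125

For a one-sample z-test, n = ((z_{α/2} + z_β)·σ/δ)².
z_{α/2} = 1.960 (two-sided α = 0.05); z_β = 1.645 (power 95% → β = 0.05).
n = (3.605 × 40.9 / 13.2)² = 124.77
Round up: n = 125.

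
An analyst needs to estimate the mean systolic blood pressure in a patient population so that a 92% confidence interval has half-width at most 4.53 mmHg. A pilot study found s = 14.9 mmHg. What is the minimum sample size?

34

For a mean, the margin of error is E = z·σ/√n, so n = (zσ/E)².
At 92% confidence, z = 1.751.
n = (1.751 × 14.9 / 4.53)² = 33.17
Round up: n = 34.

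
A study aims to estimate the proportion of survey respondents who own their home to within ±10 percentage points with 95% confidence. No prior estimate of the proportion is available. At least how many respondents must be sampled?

97

For a proportion with margin E = 0.1 at 95% confidence, z = 1.960.
With no prior estimate, use p = 0.5, which maximizes p(1−p) at 0.25.
n = 0.25 × (z/E)² = 0.25 × (1.960/0.1)² = 96.04
Round up: n = 97.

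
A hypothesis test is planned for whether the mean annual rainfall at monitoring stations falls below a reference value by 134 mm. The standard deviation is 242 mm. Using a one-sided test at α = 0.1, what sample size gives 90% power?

For a one-sample z-test, n = ((z_α + z_β)·σ/δ)².
z_α = 1.282 (one-sided α = 0.1); z_β = 1.282 (power 90% → β = 0.1).
n = (2.564 × 242 / 134)² = 21.44
Round up: n = 22.

22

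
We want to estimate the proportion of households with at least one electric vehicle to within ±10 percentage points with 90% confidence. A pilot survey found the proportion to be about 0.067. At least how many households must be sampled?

17

For a proportion with margin E = 0.1 at 90% confidence, z = 1.645.
n = p̂(1−p̂)(z/E)² = 0.067 × 0.933 × (1.645/0.1)² = 16.92
Round up: n = 17.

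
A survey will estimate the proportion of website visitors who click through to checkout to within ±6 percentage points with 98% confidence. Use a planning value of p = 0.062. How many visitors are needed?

For a proportion with margin E = 0.06 at 98% confidence, z = 2.326.
n = p̂(1−p̂)(z/E)² = 0.062 × 0.938 × (2.326/0.06)² = 87.40
Round up: n = 88.

88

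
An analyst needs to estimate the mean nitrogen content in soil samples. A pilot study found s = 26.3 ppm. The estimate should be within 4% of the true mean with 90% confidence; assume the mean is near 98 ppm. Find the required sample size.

122

For a mean, the margin of error is E = z·σ/√n, so n = (zσ/E)².
At 90% confidence, z = 1.645.
E = 4% of 98 = 3.92 ppm.
n = (1.645 × 26.3 / 3.92)² = 121.81
Round up: n = 122.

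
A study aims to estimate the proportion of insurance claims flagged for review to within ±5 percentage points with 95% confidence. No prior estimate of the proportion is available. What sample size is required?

For a proportion with margin E = 0.05 at 95% confidence, z = 1.960.
With no prior estimate, use p = 0.5, which maximizes p(1−p) at 0.25.
n = 0.25 × (z/E)² = 0.25 × (1.960/0.05)² = 384.16
Round up: n = 385.

385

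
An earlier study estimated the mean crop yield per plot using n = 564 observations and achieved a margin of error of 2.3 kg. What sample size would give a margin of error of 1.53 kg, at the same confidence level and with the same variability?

1275

Margin of error scales as 1/√n, so n₂ = n₁·(E₁/E₂)².
n₂ = 564 × (2.3/1.53)² = 564 × 2.26 = 1274.64
Round up: n₂ = 1275.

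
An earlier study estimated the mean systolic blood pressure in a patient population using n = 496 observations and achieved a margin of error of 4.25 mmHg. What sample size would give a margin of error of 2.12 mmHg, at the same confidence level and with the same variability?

Margin of error scales as 1/√n, so n₂ = n₁·(E₁/E₂)².
n₂ = 496 × (4.25/2.12)² = 496 × 4.019 = 1993.42
Round up: n₂ = 1994.

1994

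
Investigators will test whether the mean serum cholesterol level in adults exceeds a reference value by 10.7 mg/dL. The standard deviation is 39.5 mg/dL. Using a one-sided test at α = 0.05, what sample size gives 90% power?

For a one-sample z-test, n = ((z_α + z_β)·σ/δ)².
z_α = 1.645 (one-sided α = 0.05); z_β = 1.282 (power 90% → β = 0.1).
n = (2.927 × 39.5 / 10.7)² = 116.75
Round up: n = 117.

117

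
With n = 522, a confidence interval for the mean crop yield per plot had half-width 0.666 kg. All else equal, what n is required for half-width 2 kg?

Margin of error scales as 1/√n, so n₂ = n₁·(E₁/E₂)².
n₂ = 522 × (0.666/2)² = 522 × 0.1109 = 57.89
Round up: n₂ = 58.

58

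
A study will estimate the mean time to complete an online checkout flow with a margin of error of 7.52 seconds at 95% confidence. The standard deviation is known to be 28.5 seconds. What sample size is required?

For a mean, the margin of error is E = z·σ/√n, so n = (zσ/E)².
At 95% confidence, z = 1.960.
n = (1.960 × 28.5 / 7.52)² = 55.18
Round up: n = 56.

n = 56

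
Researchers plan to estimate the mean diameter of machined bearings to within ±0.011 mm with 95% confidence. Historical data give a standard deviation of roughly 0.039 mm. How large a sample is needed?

For a mean, the margin of error is E = z·σ/√n, so n = (zσ/E)².
At 95% confidence, z = 1.960.
n = (1.960 × 0.039 / 0.011)² = 48.29
Round up: n = 49.

49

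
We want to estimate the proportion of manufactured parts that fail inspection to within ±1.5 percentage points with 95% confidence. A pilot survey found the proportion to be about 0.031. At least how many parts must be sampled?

For a proportion with margin E = 0.015 at 95% confidence, z = 1.960.
n = p̂(1−p̂)(z/E)² = 0.031 × 0.969 × (1.960/0.015)² = 512.88
Round up: n = 513.

513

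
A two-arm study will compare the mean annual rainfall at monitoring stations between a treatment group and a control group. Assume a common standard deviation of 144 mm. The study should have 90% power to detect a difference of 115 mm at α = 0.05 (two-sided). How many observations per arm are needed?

33 per group

For two equal groups, n per group = 2·((z_{α/2} + z_β)·σ/δ)².
z_{α/2} = 1.960; z_β = 1.282 (power 90%).
n = 2 × (3.242 × 144 / 115)² = 2 × 16.48 = 32.96
Round up: n = 33 per group.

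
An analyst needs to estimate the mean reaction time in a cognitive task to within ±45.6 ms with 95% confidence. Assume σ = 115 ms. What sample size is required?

25

For a mean, the margin of error is E = z·σ/√n, so n = (zσ/E)².
At 95% confidence, z = 1.960.
n = (1.960 × 115 / 45.6)² = 24.43
Round up: n = 25.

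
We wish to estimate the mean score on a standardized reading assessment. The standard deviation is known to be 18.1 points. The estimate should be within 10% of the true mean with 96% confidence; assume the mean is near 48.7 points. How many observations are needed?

For a mean, the margin of error is E = z·σ/√n, so n = (zσ/E)².
At 96% confidence, z = 2.054.
E = 10% of 48.7 = 4.87 points.
n = (2.054 × 18.1 / 4.87)² = 58.28
Round up: n = 59.

59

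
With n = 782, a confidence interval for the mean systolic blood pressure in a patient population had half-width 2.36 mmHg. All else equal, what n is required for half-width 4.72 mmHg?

Margin of error scales as 1/√n, so n₂ = n₁·(E₁/E₂)².
n₂ = 782 × (2.36/4.72)² = 782 × 0.25 = 195.50
Round up: n₂ = 196.

196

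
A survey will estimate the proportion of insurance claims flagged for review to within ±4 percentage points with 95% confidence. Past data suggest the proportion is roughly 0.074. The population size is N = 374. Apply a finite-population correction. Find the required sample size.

115

For a proportion with margin E = 0.04 at 95% confidence, z = 1.960.
n = p̂(1−p̂)(z/E)² = 0.074 × 0.926 × (1.960/0.04)² = 164.53 — call this n₀.
Finite-population correction with N = 374: n = n₀ / (1 + (n₀−1)/N) = 164.53 / 1.437 = 114.50
Round up: n = 115.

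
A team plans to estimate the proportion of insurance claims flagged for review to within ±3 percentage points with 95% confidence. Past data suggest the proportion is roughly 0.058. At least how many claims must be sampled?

234

For a proportion with margin E = 0.03 at 95% confidence, z = 1.960.
n = p̂(1−p̂)(z/E)² = 0.058 × 0.942 × (1.960/0.03)² = 233.21
Round up: n = 234.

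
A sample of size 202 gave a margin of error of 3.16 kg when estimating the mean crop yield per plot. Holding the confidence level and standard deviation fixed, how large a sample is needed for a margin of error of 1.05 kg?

1830

Margin of error scales as 1/√n, so n₂ = n₁·(E₁/E₂)².
n₂ = 202 × (3.16/1.05)² = 202 × 9.057 = 1829.51
Round up: n₂ = 1830.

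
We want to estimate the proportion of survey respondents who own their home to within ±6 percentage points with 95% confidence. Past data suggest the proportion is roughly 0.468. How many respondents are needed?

266

For a proportion with margin E = 0.06 at 95% confidence, z = 1.960.
n = p̂(1−p̂)(z/E)² = 0.468 × 0.532 × (1.960/0.06)² = 265.69
Round up: n = 266.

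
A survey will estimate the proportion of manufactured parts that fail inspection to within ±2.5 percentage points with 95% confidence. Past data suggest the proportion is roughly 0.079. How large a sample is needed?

For a proportion with margin E = 0.025 at 95% confidence, z = 1.960.
n = p̂(1−p̂)(z/E)² = 0.079 × 0.921 × (1.960/0.025)² = 447.22
Round up: n = 448.

448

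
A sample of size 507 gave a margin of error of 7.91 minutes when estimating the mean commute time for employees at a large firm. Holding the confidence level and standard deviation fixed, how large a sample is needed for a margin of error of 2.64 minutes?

Margin of error scales as 1/√n, so n₂ = n₁·(E₁/E₂)².
n₂ = 507 × (7.91/2.64)² = 507 × 8.977 = 4551.34
Round up: n₂ = 4552.

4552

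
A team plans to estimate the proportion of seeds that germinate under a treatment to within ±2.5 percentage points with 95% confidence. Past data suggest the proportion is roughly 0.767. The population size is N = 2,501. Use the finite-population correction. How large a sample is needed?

For a proportion with margin E = 0.025 at 95% confidence, z = 1.960.
n = p̂(1−p̂)(z/E)² = 0.767 × 0.233 × (1.960/0.025)² = 1098.46 — call this n₀.
Finite-population correction with N = 2,501: n = n₀ / (1 + (n₀−1)/N) = 1098.46 / 1.439 = 763.35
Round up: n = 764.

764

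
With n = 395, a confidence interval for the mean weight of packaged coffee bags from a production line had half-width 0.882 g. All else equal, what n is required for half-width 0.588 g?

Margin of error scales as 1/√n, so n₂ = n₁·(E₁/E₂)².
n₂ = 395 × (0.882/0.588)² = 395 × 2.25 = 888.75
Round up: n₂ = 889.

889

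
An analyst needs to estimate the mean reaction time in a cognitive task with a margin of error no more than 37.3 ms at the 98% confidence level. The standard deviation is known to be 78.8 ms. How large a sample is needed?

For a mean, the margin of error is E = z·σ/√n, so n = (zσ/E)².
At 98% confidence, z = 2.326.
n = (2.326 × 78.8 / 37.3)² = 24.15
Round up: n = 25.

25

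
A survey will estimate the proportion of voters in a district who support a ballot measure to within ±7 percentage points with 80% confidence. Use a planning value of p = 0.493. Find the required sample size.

For a proportion with margin E = 0.07 at 80% confidence, z = 1.282.
n = p̂(1−p̂)(z/E)² = 0.493 × 0.507 × (1.282/0.07)² = 83.84
Round up: n = 84.

n = 84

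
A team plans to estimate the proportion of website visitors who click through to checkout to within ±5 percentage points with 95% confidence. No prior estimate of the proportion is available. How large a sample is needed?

For a proportion with margin E = 0.05 at 95% confidence, z = 1.960.
With no prior estimate, use p = 0.5, which maximizes p(1−p) at 0.25.
n = 0.25 × (z/E)² = 0.25 × (1.960/0.05)² = 384.16
Round up: n = 385.

n = 385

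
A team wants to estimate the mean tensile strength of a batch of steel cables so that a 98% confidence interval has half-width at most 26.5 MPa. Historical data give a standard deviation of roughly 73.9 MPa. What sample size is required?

For a mean, the margin of error is E = z·σ/√n, so n = (zσ/E)².
At 98% confidence, z = 2.326.
n = (2.326 × 73.9 / 26.5)² = 42.07
Round up: n = 43.

43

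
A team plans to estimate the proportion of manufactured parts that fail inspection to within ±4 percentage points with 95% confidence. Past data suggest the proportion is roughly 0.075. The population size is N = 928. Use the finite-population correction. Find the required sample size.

For a proportion with margin E = 0.04 at 95% confidence, z = 1.960.
n = p̂(1−p̂)(z/E)² = 0.075 × 0.925 × (1.960/0.04)² = 166.57 — call this n₀.
Finite-population correction with N = 928: n = n₀ / (1 + (n₀−1)/N) = 166.57 / 1.178 = 141.40
Round up: n = 142.

142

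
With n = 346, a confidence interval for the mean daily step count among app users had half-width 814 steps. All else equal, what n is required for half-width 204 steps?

Margin of error scales as 1/√n, so n₂ = n₁·(E₁/E₂)².
n₂ = 346 × (814/204)² = 346 × 15.92 = 5508.32
Round up: n₂ = 5509.

5509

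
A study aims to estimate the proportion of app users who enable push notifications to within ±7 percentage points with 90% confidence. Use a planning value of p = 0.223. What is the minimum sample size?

For a proportion with margin E = 0.07 at 90% confidence, z = 1.645.
n = p̂(1−p̂)(z/E)² = 0.223 × 0.777 × (1.645/0.07)² = 95.69
Round up: n = 96.

96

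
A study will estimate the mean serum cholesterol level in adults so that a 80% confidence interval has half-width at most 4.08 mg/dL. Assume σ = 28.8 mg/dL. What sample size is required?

For a mean, the margin of error is E = z·σ/√n, so n = (zσ/E)².
At 80% confidence, z = 1.282.
n = (1.282 × 28.8 / 4.08)² = 81.89
Round up: n = 82.

82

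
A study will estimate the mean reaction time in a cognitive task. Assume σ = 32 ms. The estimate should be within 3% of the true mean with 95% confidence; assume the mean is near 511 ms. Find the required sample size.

17

For a mean, the margin of error is E = z·σ/√n, so n = (zσ/E)².
At 95% confidence, z = 1.960.
E = 3% of 511 = 15.33 ms.
n = (1.960 × 32 / 15.33)² = 16.74
Round up: n = 17.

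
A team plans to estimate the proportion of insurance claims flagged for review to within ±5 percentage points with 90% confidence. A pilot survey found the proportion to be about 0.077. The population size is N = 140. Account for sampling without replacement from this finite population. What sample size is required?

For a proportion with margin E = 0.05 at 90% confidence, z = 1.645.
n = p̂(1−p̂)(z/E)² = 0.077 × 0.923 × (1.645/0.05)² = 76.93 — call this n₀.
Finite-population correction with N = 140: n = n₀ / (1 + (n₀−1)/N) = 76.93 / 1.542 = 49.89
Round up: n = 50.

50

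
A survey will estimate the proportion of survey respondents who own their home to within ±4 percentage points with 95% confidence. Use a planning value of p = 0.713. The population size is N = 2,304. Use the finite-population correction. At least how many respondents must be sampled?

n = 406

For a proportion with margin E = 0.04 at 95% confidence, z = 1.960.
n = p̂(1−p̂)(z/E)² = 0.713 × 0.287 × (1.960/0.04)² = 491.32 — call this n₀.
Finite-population correction with N = 2,304: n = n₀ / (1 + (n₀−1)/N) = 491.32 / 1.213 = 405.05
Round up: n = 406.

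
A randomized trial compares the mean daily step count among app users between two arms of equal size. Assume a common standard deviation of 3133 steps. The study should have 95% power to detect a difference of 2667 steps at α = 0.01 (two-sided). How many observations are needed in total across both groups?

100 total

For two equal groups, n per group = 2·((z_{α/2} + z_β)·σ/δ)².
z_{α/2} = 2.576; z_β = 1.645 (power 95%).
n = 2 × (4.221 × 3133 / 2667)² = 2 × 24.59 = 49.18
Round up: n = 50 per group.
Total across both groups: 2 × 50 = 100.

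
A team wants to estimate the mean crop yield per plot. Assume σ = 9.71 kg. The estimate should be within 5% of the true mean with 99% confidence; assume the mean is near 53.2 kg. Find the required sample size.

For a mean, the margin of error is E = z·σ/√n, so n = (zσ/E)².
At 99% confidence, z = 2.576.
E = 5% of 53.2 = 2.66 kg.
n = (2.576 × 9.71 / 2.66)² = 88.42
Round up: n = 89.

n = 89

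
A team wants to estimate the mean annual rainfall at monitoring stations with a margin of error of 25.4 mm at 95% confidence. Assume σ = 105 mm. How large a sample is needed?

For a mean, the margin of error is E = z·σ/√n, so n = (zσ/E)².
At 95% confidence, z = 1.960.
n = (1.960 × 105 / 25.4)² = 65.65
Round up: n = 66.

66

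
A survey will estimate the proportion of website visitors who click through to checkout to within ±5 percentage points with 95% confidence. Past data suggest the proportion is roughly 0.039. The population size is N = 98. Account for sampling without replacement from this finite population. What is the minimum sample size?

n = 37

For a proportion with margin E = 0.05 at 95% confidence, z = 1.960.
n = p̂(1−p̂)(z/E)² = 0.039 × 0.961 × (1.960/0.05)² = 57.59 — call this n₀.
Finite-population correction with N = 98: n = n₀ / (1 + (n₀−1)/N) = 57.59 / 1.577 = 36.52
Round up: n = 37.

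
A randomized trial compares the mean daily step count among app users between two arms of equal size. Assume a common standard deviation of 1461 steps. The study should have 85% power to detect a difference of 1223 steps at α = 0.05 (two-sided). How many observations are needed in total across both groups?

52 total

For two equal groups, n per group = 2·((z_{α/2} + z_β)·σ/δ)².
z_{α/2} = 1.960; z_β = 1.036 (power 85%).
n = 2 × (2.996 × 1461 / 1223)² = 2 × 12.81 = 25.62
Round up: n = 26 per group.
Total across both groups: 2 × 26 = 52.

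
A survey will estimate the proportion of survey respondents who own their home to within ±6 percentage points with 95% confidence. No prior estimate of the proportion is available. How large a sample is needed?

For a proportion with margin E = 0.06 at 95% confidence, z = 1.960.
With no prior estimate, use p = 0.5, which maximizes p(1−p) at 0.25.
n = 0.25 × (z/E)² = 0.25 × (1.960/0.06)² = 266.78
Round up: n = 267.

267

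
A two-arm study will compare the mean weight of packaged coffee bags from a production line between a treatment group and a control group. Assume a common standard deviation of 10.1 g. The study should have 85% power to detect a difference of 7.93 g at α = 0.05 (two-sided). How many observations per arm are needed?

30 per group

For two equal groups, n per group = 2·((z_{α/2} + z_β)·σ/δ)².
z_{α/2} = 1.960; z_β = 1.036 (power 85%).
n = 2 × (2.996 × 10.1 / 7.93)² = 2 × 14.56 = 29.12
Round up: n = 30 per group.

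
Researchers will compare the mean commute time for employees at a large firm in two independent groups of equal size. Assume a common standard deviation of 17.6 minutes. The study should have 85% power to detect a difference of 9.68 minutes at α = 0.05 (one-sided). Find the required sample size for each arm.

For two equal groups, n per group = 2·((z_α + z_β)·σ/δ)².
z_α = 1.645; z_β = 1.036 (power 85%).
n = 2 × (2.681 × 17.6 / 9.68)² = 2 × 23.76 = 47.52
Round up: n = 48 per group.

48 per group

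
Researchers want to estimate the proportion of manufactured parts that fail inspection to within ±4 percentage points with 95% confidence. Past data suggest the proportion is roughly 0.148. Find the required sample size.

303

For a proportion with margin E = 0.04 at 95% confidence, z = 1.960.
n = p̂(1−p̂)(z/E)² = 0.148 × 0.852 × (1.960/0.04)² = 302.76
Round up: n = 303.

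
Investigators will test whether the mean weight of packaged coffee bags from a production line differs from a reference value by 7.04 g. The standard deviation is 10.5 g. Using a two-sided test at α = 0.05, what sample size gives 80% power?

18

For a one-sample z-test, n = ((z_{α/2} + z_β)·σ/δ)².
z_{α/2} = 1.960 (two-sided α = 0.05); z_β = 0.842 (power 80% → β = 0.2).
n = (2.802 × 10.5 / 7.04)² = 17.47
Round up: n = 18.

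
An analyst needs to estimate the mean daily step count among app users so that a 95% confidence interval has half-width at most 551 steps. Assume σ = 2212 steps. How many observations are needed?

62

For a mean, the margin of error is E = z·σ/√n, so n = (zσ/E)².
At 95% confidence, z = 1.960.
n = (1.960 × 2212 / 551)² = 61.91
Round up: n = 62.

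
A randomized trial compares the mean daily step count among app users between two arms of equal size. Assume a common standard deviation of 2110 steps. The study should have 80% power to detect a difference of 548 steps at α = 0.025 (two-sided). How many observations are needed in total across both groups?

For two equal groups, n per group = 2·((z_{α/2} + z_β)·σ/δ)².
z_{α/2} = 2.241; z_β = 0.842 (power 80%).
n = 2 × (3.083 × 2110 / 548)² = 2 × 140.91 = 281.82
Round up: n = 282 per group.
Total across both groups: 2 × 282 = 564.

564 total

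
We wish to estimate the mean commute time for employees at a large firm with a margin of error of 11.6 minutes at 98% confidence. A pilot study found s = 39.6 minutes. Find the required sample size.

For a mean, the margin of error is E = z·σ/√n, so n = (zσ/E)².
At 98% confidence, z = 2.326.
n = (2.326 × 39.6 / 11.6)² = 63.05
Round up: n = 64.

64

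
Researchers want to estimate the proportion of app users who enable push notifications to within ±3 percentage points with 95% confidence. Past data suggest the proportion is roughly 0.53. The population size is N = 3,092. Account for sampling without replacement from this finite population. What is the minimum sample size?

For a proportion with margin E = 0.03 at 95% confidence, z = 1.960.
n = p̂(1−p̂)(z/E)² = 0.53 × 0.47 × (1.960/0.03)² = 1063.27 — call this n₀.
Finite-population correction with N = 3,092: n = n₀ / (1 + (n₀−1)/N) = 1063.27 / 1.344 = 791.12
Round up: n = 792.

792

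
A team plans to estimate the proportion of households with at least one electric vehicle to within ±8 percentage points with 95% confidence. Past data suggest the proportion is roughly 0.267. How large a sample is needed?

For a proportion with margin E = 0.08 at 95% confidence, z = 1.960.
n = p̂(1−p̂)(z/E)² = 0.267 × 0.733 × (1.960/0.08)² = 117.48
Round up: n = 118.

118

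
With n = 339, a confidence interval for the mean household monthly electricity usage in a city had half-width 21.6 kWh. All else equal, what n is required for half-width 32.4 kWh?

Margin of error scales as 1/√n, so n₂ = n₁·(E₁/E₂)².
n₂ = 339 × (21.6/32.4)² = 339 × 0.4444 = 150.65
Round up: n₂ = 151.

151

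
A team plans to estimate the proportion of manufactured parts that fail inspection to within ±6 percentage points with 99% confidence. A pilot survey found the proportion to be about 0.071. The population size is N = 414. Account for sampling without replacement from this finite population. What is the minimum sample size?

95

For a proportion with margin E = 0.06 at 99% confidence, z = 2.576.
n = p̂(1−p̂)(z/E)² = 0.071 × 0.929 × (2.576/0.06)² = 121.58 — call this n₀.
Finite-population correction with N = 414: n = n₀ / (1 + (n₀−1)/N) = 121.58 / 1.291 = 94.18
Round up: n = 95.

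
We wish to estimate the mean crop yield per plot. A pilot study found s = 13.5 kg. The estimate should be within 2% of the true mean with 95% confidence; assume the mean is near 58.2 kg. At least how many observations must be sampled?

517

For a mean, the margin of error is E = z·σ/√n, so n = (zσ/E)².
At 95% confidence, z = 1.960.
E = 2% of 58.2 = 1.164 kg.
n = (1.960 × 13.5 / 1.164)² = 516.74
Round up: n = 517.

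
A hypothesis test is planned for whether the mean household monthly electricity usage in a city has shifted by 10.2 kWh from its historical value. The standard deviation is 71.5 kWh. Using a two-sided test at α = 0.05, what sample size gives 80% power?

n = 386

For a one-sample z-test, n = ((z_{α/2} + z_β)·σ/δ)².
z_{α/2} = 1.960 (two-sided α = 0.05); z_β = 0.842 (power 80% → β = 0.2).
n = (2.802 × 71.5 / 10.2)² = 385.79
Round up: n = 386.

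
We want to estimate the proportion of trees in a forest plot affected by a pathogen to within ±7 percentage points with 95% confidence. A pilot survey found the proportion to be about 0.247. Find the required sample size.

For a proportion with margin E = 0.07 at 95% confidence, z = 1.960.
n = p̂(1−p̂)(z/E)² = 0.247 × 0.753 × (1.960/0.07)² = 145.82
Round up: n = 146.

146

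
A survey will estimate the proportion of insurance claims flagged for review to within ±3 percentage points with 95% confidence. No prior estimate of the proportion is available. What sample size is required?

1068

For a proportion with margin E = 0.03 at 95% confidence, z = 1.960.
With no prior estimate, use p = 0.5, which maximizes p(1−p) at 0.25.
n = 0.25 × (z/E)² = 0.25 × (1.960/0.03)² = 1067.11
Round up: n = 1068.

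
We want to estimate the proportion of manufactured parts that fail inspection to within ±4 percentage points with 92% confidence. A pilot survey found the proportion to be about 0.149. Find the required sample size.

For a proportion with margin E = 0.04 at 92% confidence, z = 1.751.
n = p̂(1−p̂)(z/E)² = 0.149 × 0.851 × (1.751/0.04)² = 242.98
Round up: n = 243.

243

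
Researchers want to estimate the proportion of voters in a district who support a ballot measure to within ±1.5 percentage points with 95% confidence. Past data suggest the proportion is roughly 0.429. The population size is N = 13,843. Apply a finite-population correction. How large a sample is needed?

3213

For a proportion with margin E = 0.015 at 95% confidence, z = 1.960.
n = p̂(1−p̂)(z/E)² = 0.429 × 0.571 × (1.960/0.015)² = 4182.38 — call this n₀.
Finite-population correction with N = 13,843: n = n₀ / (1 + (n₀−1)/N) = 4182.38 / 1.302 = 3212.27
Round up: n = 3213.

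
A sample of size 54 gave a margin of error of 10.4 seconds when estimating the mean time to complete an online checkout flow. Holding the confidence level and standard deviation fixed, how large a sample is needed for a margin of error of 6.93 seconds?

Margin of error scales as 1/√n, so n₂ = n₁·(E₁/E₂)².
n₂ = 54 × (10.4/6.93)² = 54 × 2.252 = 121.61
Round up: n₂ = 122.

122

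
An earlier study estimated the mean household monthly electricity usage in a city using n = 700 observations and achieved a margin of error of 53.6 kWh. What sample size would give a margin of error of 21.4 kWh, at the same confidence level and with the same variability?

n = 4392

Margin of error scales as 1/√n, so n₂ = n₁·(E₁/E₂)².
n₂ = 700 × (53.6/21.4)² = 700 × 6.273 = 4391.10
Round up: n₂ = 4392.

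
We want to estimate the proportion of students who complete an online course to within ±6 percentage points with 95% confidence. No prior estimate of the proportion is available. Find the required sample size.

n = 267

For a proportion with margin E = 0.06 at 95% confidence, z = 1.960.
With no prior estimate, use p = 0.5, which maximizes p(1−p) at 0.25.
n = 0.25 × (z/E)² = 0.25 × (1.960/0.06)² = 266.78
Round up: n = 267.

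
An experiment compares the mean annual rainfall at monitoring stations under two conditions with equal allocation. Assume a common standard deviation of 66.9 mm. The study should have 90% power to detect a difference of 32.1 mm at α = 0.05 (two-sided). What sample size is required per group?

For two equal groups, n per group = 2·((z_{α/2} + z_β)·σ/δ)².
z_{α/2} = 1.960; z_β = 1.282 (power 90%).
n = 2 × (3.242 × 66.9 / 32.1)² = 2 × 45.65 = 91.30
Round up: n = 92 per group.

92 per group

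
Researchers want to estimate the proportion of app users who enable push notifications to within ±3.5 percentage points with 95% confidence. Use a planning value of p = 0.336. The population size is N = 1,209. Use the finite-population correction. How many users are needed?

For a proportion with margin E = 0.035 at 95% confidence, z = 1.960.
n = p̂(1−p̂)(z/E)² = 0.336 × 0.664 × (1.960/0.035)² = 699.65 — call this n₀.
Finite-population correction with N = 1,209: n = n₀ / (1 + (n₀−1)/N) = 699.65 / 1.578 = 443.38
Round up: n = 444.

444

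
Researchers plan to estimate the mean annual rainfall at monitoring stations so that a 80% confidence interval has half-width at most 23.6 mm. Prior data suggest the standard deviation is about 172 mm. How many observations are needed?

88

For a mean, the margin of error is E = z·σ/√n, so n = (zσ/E)².
At 80% confidence, z = 1.282.
n = (1.282 × 172 / 23.6)² = 87.30
Round up: n = 88.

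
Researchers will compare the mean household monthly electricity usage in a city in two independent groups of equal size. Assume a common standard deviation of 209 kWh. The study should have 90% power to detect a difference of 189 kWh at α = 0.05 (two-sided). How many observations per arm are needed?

For two equal groups, n per group = 2·((z_{α/2} + z_β)·σ/δ)².
z_{α/2} = 1.960; z_β = 1.282 (power 90%).
n = 2 × (3.242 × 209 / 189)² = 2 × 12.85 = 25.70
Round up: n = 26 per group.

26 per group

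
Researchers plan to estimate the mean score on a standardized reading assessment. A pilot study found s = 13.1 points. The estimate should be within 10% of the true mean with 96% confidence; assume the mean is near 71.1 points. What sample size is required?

For a mean, the margin of error is E = z·σ/√n, so n = (zσ/E)².
At 96% confidence, z = 2.054.
E = 10% of 71.1 = 7.11 points.
n = (2.054 × 13.1 / 7.11)² = 14.32
Round up: n = 15.

15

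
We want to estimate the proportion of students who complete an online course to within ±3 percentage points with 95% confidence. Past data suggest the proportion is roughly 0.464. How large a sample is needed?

For a proportion with margin E = 0.03 at 95% confidence, z = 1.960.
n = p̂(1−p̂)(z/E)² = 0.464 × 0.536 × (1.960/0.03)² = 1061.58
Round up: n = 1062.

n = 1062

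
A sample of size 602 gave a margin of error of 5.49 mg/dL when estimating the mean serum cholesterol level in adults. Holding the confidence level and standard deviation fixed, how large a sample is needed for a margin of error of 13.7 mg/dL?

97

Margin of error scales as 1/√n, so n₂ = n₁·(E₁/E₂)².
n₂ = 602 × (5.49/13.7)² = 602 × 0.1606 = 96.68
Round up: n₂ = 97.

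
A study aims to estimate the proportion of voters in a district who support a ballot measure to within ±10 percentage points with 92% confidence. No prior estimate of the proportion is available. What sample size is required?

For a proportion with margin E = 0.1 at 92% confidence, z = 1.751.
With no prior estimate, use p = 0.5, which maximizes p(1−p) at 0.25.
n = 0.25 × (z/E)² = 0.25 × (1.751/0.1)² = 76.65
Round up: n = 77.

77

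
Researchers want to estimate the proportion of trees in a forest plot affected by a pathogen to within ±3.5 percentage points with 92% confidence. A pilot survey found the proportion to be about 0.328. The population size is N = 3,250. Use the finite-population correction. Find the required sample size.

472

For a proportion with margin E = 0.035 at 92% confidence, z = 1.751.
n = p̂(1−p̂)(z/E)² = 0.328 × 0.672 × (1.751/0.035)² = 551.67 — call this n₀.
Finite-population correction with N = 3,250: n = n₀ / (1 + (n₀−1)/N) = 551.67 / 1.169 = 471.92
Round up: n = 472.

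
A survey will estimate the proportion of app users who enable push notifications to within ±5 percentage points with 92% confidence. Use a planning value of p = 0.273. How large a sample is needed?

For a proportion with margin E = 0.05 at 92% confidence, z = 1.751.
n = p̂(1−p̂)(z/E)² = 0.273 × 0.727 × (1.751/0.05)² = 243.40
Round up: n = 244.

244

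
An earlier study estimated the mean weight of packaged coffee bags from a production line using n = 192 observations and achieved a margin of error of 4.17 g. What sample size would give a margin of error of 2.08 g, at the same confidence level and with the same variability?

772

Margin of error scales as 1/√n, so n₂ = n₁·(E₁/E₂)².
n₂ = 192 × (4.17/2.08)² = 192 × 4.019 = 771.65
Round up: n₂ = 772.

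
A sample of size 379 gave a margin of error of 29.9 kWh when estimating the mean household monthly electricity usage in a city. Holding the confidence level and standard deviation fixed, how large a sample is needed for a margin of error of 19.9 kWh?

Margin of error scales as 1/√n, so n₂ = n₁·(E₁/E₂)².
n₂ = 379 × (29.9/19.9)² = 379 × 2.258 = 855.78
Round up: n₂ = 856.

856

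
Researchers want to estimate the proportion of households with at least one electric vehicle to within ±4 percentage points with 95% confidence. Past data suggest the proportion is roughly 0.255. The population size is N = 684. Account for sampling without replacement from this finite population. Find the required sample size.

n = 274

For a proportion with margin E = 0.04 at 95% confidence, z = 1.960.
n = p̂(1−p̂)(z/E)² = 0.255 × 0.745 × (1.960/0.04)² = 456.13 — call this n₀.
Finite-population correction with N = 684: n = n₀ / (1 + (n₀−1)/N) = 456.13 / 1.665 = 273.95
Round up: n = 274.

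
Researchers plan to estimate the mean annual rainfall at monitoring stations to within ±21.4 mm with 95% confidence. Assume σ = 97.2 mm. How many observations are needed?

For a mean, the margin of error is E = z·σ/√n, so n = (zσ/E)².
At 95% confidence, z = 1.960.
n = (1.960 × 97.2 / 21.4)² = 79.25
Round up: n = 80.

80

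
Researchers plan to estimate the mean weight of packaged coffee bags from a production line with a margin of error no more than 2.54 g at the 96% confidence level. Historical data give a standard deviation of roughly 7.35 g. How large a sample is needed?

36

For a mean, the margin of error is E = z·σ/√n, so n = (zσ/E)².
At 96% confidence, z = 2.054.
n = (2.054 × 7.35 / 2.54)² = 35.33
Round up: n = 36.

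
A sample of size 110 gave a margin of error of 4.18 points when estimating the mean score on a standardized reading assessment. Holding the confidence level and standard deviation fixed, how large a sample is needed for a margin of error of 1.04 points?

1777

Margin of error scales as 1/√n, so n₂ = n₁·(E₁/E₂)².
n₂ = 110 × (4.18/1.04)² = 110 × 16.15 = 1776.50
Round up: n₂ = 1777.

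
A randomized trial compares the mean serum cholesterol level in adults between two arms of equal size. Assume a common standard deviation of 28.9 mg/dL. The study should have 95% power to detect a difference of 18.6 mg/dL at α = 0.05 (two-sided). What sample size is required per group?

63 per group

For two equal groups, n per group = 2·((z_{α/2} + z_β)·σ/δ)².
z_{α/2} = 1.960; z_β = 1.645 (power 95%).
n = 2 × (3.605 × 28.9 / 18.6)² = 2 × 31.37 = 62.74
Round up: n = 63 per group.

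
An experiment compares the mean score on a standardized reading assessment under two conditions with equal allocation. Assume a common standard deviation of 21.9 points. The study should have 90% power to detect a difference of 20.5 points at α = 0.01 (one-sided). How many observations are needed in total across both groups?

For two equal groups, n per group = 2·((z_α + z_β)·σ/δ)².
z_α = 2.326; z_β = 1.282 (power 90%).
n = 2 × (3.608 × 21.9 / 20.5)² = 2 × 14.86 = 29.72
Round up: n = 30 per group.
Total across both groups: 2 × 30 = 60.

60 total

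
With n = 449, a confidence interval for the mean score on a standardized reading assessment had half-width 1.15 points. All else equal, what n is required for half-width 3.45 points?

50

Margin of error scales as 1/√n, so n₂ = n₁·(E₁/E₂)².
n₂ = 449 × (1.15/3.45)² = 449 × 0.1111 = 49.88
Round up: n₂ = 50.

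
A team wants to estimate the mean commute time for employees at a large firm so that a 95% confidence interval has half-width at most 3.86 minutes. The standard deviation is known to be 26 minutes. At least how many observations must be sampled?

n = 175

For a mean, the margin of error is E = z·σ/√n, so n = (zσ/E)².
At 95% confidence, z = 1.960.
n = (1.960 × 26 / 3.86)² = 174.29
Round up: n = 175.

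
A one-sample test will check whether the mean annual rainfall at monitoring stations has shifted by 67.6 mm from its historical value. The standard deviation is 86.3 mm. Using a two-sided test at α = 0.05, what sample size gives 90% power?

18

For a one-sample z-test, n = ((z_{α/2} + z_β)·σ/δ)².
z_{α/2} = 1.960 (two-sided α = 0.05); z_β = 1.282 (power 90% → β = 0.1).
n = (3.242 × 86.3 / 67.6)² = 17.13
Round up: n = 18.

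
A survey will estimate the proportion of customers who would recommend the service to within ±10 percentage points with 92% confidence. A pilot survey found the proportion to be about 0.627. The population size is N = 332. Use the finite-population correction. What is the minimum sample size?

For a proportion with margin E = 0.1 at 92% confidence, z = 1.751.
n = p̂(1−p̂)(z/E)² = 0.627 × 0.373 × (1.751/0.1)² = 71.70 — call this n₀.
Finite-population correction with N = 332: n = n₀ / (1 + (n₀−1)/N) = 71.70 / 1.213 = 59.11
Round up: n = 60.

60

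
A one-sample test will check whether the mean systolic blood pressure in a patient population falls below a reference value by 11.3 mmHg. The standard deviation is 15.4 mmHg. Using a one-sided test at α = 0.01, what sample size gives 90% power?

25

For a one-sample z-test, n = ((z_α + z_β)·σ/δ)².
z_α = 2.326 (one-sided α = 0.01); z_β = 1.282 (power 90% → β = 0.1).
n = (3.608 × 15.4 / 11.3)² = 24.18
Round up: n = 25.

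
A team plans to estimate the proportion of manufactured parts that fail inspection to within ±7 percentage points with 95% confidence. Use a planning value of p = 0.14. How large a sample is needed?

95

For a proportion with margin E = 0.07 at 95% confidence, z = 1.960.
n = p̂(1−p̂)(z/E)² = 0.14 × 0.86 × (1.960/0.07)² = 94.39
Round up: n = 95.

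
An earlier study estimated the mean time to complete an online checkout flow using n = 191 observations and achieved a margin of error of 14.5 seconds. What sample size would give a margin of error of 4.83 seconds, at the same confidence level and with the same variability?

n = 1722

Margin of error scales as 1/√n, so n₂ = n₁·(E₁/E₂)².
n₂ = 191 × (14.5/4.83)² = 191 × 9.012 = 1721.29
Round up: n₂ = 1722.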